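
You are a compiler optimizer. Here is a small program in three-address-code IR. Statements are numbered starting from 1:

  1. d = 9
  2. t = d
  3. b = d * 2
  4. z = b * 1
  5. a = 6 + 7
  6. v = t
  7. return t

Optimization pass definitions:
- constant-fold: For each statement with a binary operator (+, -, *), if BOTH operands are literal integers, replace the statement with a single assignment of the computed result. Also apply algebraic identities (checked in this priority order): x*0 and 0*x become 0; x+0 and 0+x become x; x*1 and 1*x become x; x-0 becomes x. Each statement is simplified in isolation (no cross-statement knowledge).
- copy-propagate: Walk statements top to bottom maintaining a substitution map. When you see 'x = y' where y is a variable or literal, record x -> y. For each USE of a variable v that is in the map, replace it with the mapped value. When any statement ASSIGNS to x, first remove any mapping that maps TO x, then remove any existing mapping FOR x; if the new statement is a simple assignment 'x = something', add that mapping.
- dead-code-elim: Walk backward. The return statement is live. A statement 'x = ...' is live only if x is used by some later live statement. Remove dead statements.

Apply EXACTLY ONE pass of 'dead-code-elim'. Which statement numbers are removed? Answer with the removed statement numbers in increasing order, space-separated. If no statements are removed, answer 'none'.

Backward liveness scan:
Stmt 1 'd = 9': KEEP (d is live); live-in = []
Stmt 2 't = d': KEEP (t is live); live-in = ['d']
Stmt 3 'b = d * 2': DEAD (b not in live set ['t'])
Stmt 4 'z = b * 1': DEAD (z not in live set ['t'])
Stmt 5 'a = 6 + 7': DEAD (a not in live set ['t'])
Stmt 6 'v = t': DEAD (v not in live set ['t'])
Stmt 7 'return t': KEEP (return); live-in = ['t']
Removed statement numbers: [3, 4, 5, 6]
Surviving IR:
  d = 9
  t = d
  return t

Answer: 3 4 5 6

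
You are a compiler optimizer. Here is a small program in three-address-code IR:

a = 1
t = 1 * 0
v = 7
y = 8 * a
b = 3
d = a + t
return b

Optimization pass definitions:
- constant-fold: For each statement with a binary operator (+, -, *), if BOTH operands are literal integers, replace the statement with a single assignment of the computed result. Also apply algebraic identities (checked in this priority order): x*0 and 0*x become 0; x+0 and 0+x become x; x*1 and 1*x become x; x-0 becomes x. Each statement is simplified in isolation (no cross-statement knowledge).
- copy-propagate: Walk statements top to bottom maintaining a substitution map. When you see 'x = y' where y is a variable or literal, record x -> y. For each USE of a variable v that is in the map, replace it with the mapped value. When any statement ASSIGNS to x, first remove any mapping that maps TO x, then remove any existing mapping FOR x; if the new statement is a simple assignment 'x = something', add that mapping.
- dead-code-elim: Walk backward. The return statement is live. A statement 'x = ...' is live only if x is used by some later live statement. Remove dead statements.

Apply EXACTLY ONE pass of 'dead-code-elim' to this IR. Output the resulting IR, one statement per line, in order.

Answer: b = 3
return b

Derivation:
Applying dead-code-elim statement-by-statement:
  [7] return b  -> KEEP (return); live=['b']
  [6] d = a + t  -> DEAD (d not live)
  [5] b = 3  -> KEEP; live=[]
  [4] y = 8 * a  -> DEAD (y not live)
  [3] v = 7  -> DEAD (v not live)
  [2] t = 1 * 0  -> DEAD (t not live)
  [1] a = 1  -> DEAD (a not live)
Result (2 stmts):
  b = 3
  return b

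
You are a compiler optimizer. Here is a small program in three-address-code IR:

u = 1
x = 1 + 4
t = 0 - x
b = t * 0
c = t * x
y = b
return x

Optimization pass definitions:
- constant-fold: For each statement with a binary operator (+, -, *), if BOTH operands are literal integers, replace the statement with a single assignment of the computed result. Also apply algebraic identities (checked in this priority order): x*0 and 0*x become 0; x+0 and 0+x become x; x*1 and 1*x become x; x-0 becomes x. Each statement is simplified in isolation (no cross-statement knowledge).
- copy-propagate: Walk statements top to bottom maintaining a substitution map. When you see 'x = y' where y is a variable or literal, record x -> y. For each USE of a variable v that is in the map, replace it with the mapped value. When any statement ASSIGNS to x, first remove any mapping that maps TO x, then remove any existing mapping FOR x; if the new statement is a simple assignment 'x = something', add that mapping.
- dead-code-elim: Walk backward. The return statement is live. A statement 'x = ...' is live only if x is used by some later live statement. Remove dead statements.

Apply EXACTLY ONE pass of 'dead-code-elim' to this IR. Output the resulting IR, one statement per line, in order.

Answer: x = 1 + 4
return x

Derivation:
Applying dead-code-elim statement-by-statement:
  [7] return x  -> KEEP (return); live=['x']
  [6] y = b  -> DEAD (y not live)
  [5] c = t * x  -> DEAD (c not live)
  [4] b = t * 0  -> DEAD (b not live)
  [3] t = 0 - x  -> DEAD (t not live)
  [2] x = 1 + 4  -> KEEP; live=[]
  [1] u = 1  -> DEAD (u not live)
Result (2 stmts):
  x = 1 + 4
  return x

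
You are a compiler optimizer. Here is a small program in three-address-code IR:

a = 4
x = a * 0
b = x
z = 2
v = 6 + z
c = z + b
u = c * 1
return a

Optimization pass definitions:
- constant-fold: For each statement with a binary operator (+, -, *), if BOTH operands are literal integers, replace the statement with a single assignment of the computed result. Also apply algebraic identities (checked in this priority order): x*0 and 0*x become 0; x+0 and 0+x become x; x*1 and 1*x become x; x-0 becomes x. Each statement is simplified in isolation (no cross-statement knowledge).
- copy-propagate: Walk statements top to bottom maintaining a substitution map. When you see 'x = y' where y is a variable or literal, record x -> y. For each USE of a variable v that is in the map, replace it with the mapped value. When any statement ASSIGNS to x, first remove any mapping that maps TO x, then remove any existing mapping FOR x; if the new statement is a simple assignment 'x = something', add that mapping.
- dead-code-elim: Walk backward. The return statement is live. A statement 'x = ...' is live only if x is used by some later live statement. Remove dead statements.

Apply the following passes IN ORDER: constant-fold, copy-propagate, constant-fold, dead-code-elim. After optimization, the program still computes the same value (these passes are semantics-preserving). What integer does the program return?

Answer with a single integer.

Initial IR:
  a = 4
  x = a * 0
  b = x
  z = 2
  v = 6 + z
  c = z + b
  u = c * 1
  return a
After constant-fold (8 stmts):
  a = 4
  x = 0
  b = x
  z = 2
  v = 6 + z
  c = z + b
  u = c
  return a
After copy-propagate (8 stmts):
  a = 4
  x = 0
  b = 0
  z = 2
  v = 6 + 2
  c = 2 + 0
  u = c
  return 4
After constant-fold (8 stmts):
  a = 4
  x = 0
  b = 0
  z = 2
  v = 8
  c = 2
  u = c
  return 4
After dead-code-elim (1 stmts):
  return 4
Evaluate:
  a = 4  =>  a = 4
  x = a * 0  =>  x = 0
  b = x  =>  b = 0
  z = 2  =>  z = 2
  v = 6 + z  =>  v = 8
  c = z + b  =>  c = 2
  u = c * 1  =>  u = 2
  return a = 4

Answer: 4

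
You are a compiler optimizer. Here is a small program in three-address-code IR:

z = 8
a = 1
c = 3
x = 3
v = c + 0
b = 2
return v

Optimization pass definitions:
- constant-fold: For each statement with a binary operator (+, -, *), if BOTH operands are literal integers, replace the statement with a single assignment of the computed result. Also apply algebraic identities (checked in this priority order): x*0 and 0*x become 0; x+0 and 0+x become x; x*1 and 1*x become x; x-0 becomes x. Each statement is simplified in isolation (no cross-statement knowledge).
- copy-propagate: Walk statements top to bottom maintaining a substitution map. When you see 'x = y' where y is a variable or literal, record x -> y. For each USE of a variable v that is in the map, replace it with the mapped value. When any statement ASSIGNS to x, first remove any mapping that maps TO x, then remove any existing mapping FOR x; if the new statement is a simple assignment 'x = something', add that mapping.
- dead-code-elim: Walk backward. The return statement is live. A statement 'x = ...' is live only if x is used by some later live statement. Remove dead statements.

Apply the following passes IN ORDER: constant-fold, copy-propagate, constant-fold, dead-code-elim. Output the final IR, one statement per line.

Initial IR:
  z = 8
  a = 1
  c = 3
  x = 3
  v = c + 0
  b = 2
  return v
After constant-fold (7 stmts):
  z = 8
  a = 1
  c = 3
  x = 3
  v = c
  b = 2
  return v
After copy-propagate (7 stmts):
  z = 8
  a = 1
  c = 3
  x = 3
  v = 3
  b = 2
  return 3
After constant-fold (7 stmts):
  z = 8
  a = 1
  c = 3
  x = 3
  v = 3
  b = 2
  return 3
After dead-code-elim (1 stmts):
  return 3

Answer: return 3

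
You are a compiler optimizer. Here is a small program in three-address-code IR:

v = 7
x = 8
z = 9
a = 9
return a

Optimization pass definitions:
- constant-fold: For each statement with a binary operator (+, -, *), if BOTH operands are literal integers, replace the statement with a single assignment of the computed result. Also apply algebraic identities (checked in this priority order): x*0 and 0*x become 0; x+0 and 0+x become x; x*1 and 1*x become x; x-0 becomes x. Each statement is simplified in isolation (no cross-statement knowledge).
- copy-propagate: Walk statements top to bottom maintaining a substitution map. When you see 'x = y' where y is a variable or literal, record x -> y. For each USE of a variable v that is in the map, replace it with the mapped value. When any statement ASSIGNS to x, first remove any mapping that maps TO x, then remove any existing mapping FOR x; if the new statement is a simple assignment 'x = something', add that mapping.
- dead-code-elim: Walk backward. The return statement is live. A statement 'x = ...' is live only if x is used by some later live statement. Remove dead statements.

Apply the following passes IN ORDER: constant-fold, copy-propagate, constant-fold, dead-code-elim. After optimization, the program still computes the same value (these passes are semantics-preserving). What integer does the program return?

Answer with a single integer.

Initial IR:
  v = 7
  x = 8
  z = 9
  a = 9
  return a
After constant-fold (5 stmts):
  v = 7
  x = 8
  z = 9
  a = 9
  return a
After copy-propagate (5 stmts):
  v = 7
  x = 8
  z = 9
  a = 9
  return 9
After constant-fold (5 stmts):
  v = 7
  x = 8
  z = 9
  a = 9
  return 9
After dead-code-elim (1 stmts):
  return 9
Evaluate:
  v = 7  =>  v = 7
  x = 8  =>  x = 8
  z = 9  =>  z = 9
  a = 9  =>  a = 9
  return a = 9

Answer: 9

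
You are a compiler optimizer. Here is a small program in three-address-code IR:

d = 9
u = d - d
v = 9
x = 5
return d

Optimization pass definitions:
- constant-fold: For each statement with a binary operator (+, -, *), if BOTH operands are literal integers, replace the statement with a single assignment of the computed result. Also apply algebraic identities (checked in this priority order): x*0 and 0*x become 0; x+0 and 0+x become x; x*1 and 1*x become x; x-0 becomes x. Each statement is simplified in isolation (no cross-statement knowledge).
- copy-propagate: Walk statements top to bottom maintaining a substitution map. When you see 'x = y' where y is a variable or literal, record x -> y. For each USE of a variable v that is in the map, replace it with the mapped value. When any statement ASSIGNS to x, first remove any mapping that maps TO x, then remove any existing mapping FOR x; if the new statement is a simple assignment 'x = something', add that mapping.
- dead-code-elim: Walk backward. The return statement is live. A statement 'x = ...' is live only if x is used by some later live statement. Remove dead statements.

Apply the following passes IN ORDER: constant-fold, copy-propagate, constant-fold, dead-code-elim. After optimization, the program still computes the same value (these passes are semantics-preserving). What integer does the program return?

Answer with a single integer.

Answer: 9

Derivation:
Initial IR:
  d = 9
  u = d - d
  v = 9
  x = 5
  return d
After constant-fold (5 stmts):
  d = 9
  u = d - d
  v = 9
  x = 5
  return d
After copy-propagate (5 stmts):
  d = 9
  u = 9 - 9
  v = 9
  x = 5
  return 9
After constant-fold (5 stmts):
  d = 9
  u = 0
  v = 9
  x = 5
  return 9
After dead-code-elim (1 stmts):
  return 9
Evaluate:
  d = 9  =>  d = 9
  u = d - d  =>  u = 0
  v = 9  =>  v = 9
  x = 5  =>  x = 5
  return d = 9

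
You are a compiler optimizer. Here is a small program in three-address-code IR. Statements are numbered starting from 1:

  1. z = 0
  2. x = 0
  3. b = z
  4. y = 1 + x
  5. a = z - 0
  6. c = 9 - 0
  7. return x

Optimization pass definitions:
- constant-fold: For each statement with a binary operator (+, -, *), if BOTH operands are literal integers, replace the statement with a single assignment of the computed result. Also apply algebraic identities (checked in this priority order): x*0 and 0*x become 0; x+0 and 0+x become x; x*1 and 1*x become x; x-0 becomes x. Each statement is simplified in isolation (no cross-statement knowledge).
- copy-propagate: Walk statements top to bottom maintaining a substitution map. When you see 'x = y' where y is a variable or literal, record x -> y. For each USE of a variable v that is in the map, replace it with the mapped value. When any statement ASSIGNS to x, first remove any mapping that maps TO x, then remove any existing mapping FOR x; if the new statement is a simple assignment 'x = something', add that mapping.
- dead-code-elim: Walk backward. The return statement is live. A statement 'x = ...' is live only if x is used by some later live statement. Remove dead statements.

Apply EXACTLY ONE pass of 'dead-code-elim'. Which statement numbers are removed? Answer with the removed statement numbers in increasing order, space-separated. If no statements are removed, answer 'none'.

Backward liveness scan:
Stmt 1 'z = 0': DEAD (z not in live set [])
Stmt 2 'x = 0': KEEP (x is live); live-in = []
Stmt 3 'b = z': DEAD (b not in live set ['x'])
Stmt 4 'y = 1 + x': DEAD (y not in live set ['x'])
Stmt 5 'a = z - 0': DEAD (a not in live set ['x'])
Stmt 6 'c = 9 - 0': DEAD (c not in live set ['x'])
Stmt 7 'return x': KEEP (return); live-in = ['x']
Removed statement numbers: [1, 3, 4, 5, 6]
Surviving IR:
  x = 0
  return x

Answer: 1 3 4 5 6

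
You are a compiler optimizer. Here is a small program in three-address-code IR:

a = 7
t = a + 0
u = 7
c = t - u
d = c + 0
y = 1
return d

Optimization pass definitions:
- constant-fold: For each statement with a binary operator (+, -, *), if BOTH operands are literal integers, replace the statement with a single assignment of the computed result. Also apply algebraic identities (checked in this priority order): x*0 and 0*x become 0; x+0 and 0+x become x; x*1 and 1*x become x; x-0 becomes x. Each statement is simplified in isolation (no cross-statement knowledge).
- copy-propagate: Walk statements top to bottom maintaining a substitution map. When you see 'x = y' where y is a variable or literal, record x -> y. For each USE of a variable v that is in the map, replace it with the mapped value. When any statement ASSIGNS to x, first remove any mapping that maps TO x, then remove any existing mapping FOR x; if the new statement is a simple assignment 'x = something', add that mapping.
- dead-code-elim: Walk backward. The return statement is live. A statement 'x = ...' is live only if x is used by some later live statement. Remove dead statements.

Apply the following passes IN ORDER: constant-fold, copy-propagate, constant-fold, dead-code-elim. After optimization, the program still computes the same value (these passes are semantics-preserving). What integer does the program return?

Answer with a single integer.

Answer: 0

Derivation:
Initial IR:
  a = 7
  t = a + 0
  u = 7
  c = t - u
  d = c + 0
  y = 1
  return d
After constant-fold (7 stmts):
  a = 7
  t = a
  u = 7
  c = t - u
  d = c
  y = 1
  return d
After copy-propagate (7 stmts):
  a = 7
  t = 7
  u = 7
  c = 7 - 7
  d = c
  y = 1
  return c
After constant-fold (7 stmts):
  a = 7
  t = 7
  u = 7
  c = 0
  d = c
  y = 1
  return c
After dead-code-elim (2 stmts):
  c = 0
  return c
Evaluate:
  a = 7  =>  a = 7
  t = a + 0  =>  t = 7
  u = 7  =>  u = 7
  c = t - u  =>  c = 0
  d = c + 0  =>  d = 0
  y = 1  =>  y = 1
  return d = 0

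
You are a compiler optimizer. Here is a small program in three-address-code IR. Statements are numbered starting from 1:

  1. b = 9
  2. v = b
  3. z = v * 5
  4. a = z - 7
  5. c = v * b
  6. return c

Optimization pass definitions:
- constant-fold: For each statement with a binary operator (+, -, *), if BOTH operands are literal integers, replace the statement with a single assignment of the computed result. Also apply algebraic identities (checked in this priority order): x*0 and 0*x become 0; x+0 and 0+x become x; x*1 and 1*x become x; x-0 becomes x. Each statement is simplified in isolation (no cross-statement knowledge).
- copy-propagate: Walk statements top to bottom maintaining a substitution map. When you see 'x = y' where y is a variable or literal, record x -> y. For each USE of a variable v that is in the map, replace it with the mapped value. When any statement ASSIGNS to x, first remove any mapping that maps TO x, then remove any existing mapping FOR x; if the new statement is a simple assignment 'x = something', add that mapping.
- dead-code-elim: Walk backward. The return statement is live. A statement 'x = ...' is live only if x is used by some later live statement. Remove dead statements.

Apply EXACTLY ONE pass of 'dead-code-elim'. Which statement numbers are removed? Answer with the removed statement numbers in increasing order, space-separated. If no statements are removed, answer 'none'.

Backward liveness scan:
Stmt 1 'b = 9': KEEP (b is live); live-in = []
Stmt 2 'v = b': KEEP (v is live); live-in = ['b']
Stmt 3 'z = v * 5': DEAD (z not in live set ['b', 'v'])
Stmt 4 'a = z - 7': DEAD (a not in live set ['b', 'v'])
Stmt 5 'c = v * b': KEEP (c is live); live-in = ['b', 'v']
Stmt 6 'return c': KEEP (return); live-in = ['c']
Removed statement numbers: [3, 4]
Surviving IR:
  b = 9
  v = b
  c = v * b
  return c

Answer: 3 4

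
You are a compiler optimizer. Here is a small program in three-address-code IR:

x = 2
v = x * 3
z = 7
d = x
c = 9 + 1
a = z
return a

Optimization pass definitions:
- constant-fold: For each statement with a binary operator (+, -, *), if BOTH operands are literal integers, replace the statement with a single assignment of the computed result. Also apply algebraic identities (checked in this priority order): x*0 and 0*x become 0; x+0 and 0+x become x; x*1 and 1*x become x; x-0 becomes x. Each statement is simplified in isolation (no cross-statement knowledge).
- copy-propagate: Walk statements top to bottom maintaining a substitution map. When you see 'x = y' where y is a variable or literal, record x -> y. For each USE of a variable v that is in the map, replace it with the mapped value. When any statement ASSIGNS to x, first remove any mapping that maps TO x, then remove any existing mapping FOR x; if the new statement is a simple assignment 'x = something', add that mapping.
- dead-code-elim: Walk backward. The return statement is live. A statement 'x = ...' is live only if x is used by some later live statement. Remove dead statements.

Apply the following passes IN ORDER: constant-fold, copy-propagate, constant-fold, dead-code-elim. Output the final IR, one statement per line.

Answer: return 7

Derivation:
Initial IR:
  x = 2
  v = x * 3
  z = 7
  d = x
  c = 9 + 1
  a = z
  return a
After constant-fold (7 stmts):
  x = 2
  v = x * 3
  z = 7
  d = x
  c = 10
  a = z
  return a
After copy-propagate (7 stmts):
  x = 2
  v = 2 * 3
  z = 7
  d = 2
  c = 10
  a = 7
  return 7
After constant-fold (7 stmts):
  x = 2
  v = 6
  z = 7
  d = 2
  c = 10
  a = 7
  return 7
After dead-code-elim (1 stmts):
  return 7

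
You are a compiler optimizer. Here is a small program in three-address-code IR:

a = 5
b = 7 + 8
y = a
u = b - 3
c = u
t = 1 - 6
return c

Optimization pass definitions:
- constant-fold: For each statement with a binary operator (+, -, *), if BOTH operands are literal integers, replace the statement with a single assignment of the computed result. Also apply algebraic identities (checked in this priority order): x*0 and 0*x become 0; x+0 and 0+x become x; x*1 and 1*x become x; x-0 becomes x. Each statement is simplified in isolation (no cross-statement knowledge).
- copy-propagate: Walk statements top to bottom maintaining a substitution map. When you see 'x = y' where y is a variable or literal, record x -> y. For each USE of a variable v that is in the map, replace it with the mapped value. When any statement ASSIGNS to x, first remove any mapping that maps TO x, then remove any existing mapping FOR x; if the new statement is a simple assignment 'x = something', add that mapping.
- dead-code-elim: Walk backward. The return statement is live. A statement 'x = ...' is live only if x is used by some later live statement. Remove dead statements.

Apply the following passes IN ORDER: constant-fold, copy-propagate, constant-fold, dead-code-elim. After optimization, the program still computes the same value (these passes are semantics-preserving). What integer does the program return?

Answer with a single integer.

Answer: 12

Derivation:
Initial IR:
  a = 5
  b = 7 + 8
  y = a
  u = b - 3
  c = u
  t = 1 - 6
  return c
After constant-fold (7 stmts):
  a = 5
  b = 15
  y = a
  u = b - 3
  c = u
  t = -5
  return c
After copy-propagate (7 stmts):
  a = 5
  b = 15
  y = 5
  u = 15 - 3
  c = u
  t = -5
  return u
After constant-fold (7 stmts):
  a = 5
  b = 15
  y = 5
  u = 12
  c = u
  t = -5
  return u
After dead-code-elim (2 stmts):
  u = 12
  return u
Evaluate:
  a = 5  =>  a = 5
  b = 7 + 8  =>  b = 15
  y = a  =>  y = 5
  u = b - 3  =>  u = 12
  c = u  =>  c = 12
  t = 1 - 6  =>  t = -5
  return c = 12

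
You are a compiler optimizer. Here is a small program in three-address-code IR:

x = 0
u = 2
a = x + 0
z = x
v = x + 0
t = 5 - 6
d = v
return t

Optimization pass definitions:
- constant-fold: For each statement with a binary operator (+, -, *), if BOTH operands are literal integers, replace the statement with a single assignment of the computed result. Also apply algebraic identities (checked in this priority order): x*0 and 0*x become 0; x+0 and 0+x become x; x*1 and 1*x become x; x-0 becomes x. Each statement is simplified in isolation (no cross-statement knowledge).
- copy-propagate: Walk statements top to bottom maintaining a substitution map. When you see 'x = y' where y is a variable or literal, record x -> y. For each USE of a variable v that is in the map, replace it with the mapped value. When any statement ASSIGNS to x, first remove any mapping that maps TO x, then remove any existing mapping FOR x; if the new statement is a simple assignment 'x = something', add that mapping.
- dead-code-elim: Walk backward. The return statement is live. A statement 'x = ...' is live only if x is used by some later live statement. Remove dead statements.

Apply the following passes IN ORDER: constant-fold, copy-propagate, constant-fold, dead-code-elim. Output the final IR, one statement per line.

Answer: return -1

Derivation:
Initial IR:
  x = 0
  u = 2
  a = x + 0
  z = x
  v = x + 0
  t = 5 - 6
  d = v
  return t
After constant-fold (8 stmts):
  x = 0
  u = 2
  a = x
  z = x
  v = x
  t = -1
  d = v
  return t
After copy-propagate (8 stmts):
  x = 0
  u = 2
  a = 0
  z = 0
  v = 0
  t = -1
  d = 0
  return -1
After constant-fold (8 stmts):
  x = 0
  u = 2
  a = 0
  z = 0
  v = 0
  t = -1
  d = 0
  return -1
After dead-code-elim (1 stmts):
  return -1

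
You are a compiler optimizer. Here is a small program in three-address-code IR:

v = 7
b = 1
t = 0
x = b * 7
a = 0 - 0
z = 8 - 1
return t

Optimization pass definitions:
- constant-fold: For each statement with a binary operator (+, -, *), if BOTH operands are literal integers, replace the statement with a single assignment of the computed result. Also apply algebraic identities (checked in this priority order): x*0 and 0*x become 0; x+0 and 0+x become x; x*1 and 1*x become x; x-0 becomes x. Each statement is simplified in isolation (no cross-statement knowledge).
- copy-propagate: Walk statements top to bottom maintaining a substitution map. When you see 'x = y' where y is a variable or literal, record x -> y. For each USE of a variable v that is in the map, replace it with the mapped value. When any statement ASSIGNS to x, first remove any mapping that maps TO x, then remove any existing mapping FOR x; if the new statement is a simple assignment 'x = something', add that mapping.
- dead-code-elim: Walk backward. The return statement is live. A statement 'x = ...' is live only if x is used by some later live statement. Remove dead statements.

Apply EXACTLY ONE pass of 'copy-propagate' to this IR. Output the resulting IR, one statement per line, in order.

Applying copy-propagate statement-by-statement:
  [1] v = 7  (unchanged)
  [2] b = 1  (unchanged)
  [3] t = 0  (unchanged)
  [4] x = b * 7  -> x = 1 * 7
  [5] a = 0 - 0  (unchanged)
  [6] z = 8 - 1  (unchanged)
  [7] return t  -> return 0
Result (7 stmts):
  v = 7
  b = 1
  t = 0
  x = 1 * 7
  a = 0 - 0
  z = 8 - 1
  return 0

Answer: v = 7
b = 1
t = 0
x = 1 * 7
a = 0 - 0
z = 8 - 1
return 0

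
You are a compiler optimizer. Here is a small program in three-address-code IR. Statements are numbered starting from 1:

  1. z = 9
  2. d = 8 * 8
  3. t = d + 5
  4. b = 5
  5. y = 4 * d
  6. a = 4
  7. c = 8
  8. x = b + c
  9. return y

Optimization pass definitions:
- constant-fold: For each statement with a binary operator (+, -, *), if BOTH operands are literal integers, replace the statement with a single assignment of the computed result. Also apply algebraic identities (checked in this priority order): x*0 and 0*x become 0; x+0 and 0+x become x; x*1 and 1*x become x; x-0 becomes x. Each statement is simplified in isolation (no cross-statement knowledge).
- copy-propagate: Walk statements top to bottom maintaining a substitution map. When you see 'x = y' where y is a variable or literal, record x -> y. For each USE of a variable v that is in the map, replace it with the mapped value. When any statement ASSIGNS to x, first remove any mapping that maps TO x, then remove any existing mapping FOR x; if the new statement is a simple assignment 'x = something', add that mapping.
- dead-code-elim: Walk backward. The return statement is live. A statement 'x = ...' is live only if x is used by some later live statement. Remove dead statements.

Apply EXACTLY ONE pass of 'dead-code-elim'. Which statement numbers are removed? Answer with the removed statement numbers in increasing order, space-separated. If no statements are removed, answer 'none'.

Backward liveness scan:
Stmt 1 'z = 9': DEAD (z not in live set [])
Stmt 2 'd = 8 * 8': KEEP (d is live); live-in = []
Stmt 3 't = d + 5': DEAD (t not in live set ['d'])
Stmt 4 'b = 5': DEAD (b not in live set ['d'])
Stmt 5 'y = 4 * d': KEEP (y is live); live-in = ['d']
Stmt 6 'a = 4': DEAD (a not in live set ['y'])
Stmt 7 'c = 8': DEAD (c not in live set ['y'])
Stmt 8 'x = b + c': DEAD (x not in live set ['y'])
Stmt 9 'return y': KEEP (return); live-in = ['y']
Removed statement numbers: [1, 3, 4, 6, 7, 8]
Surviving IR:
  d = 8 * 8
  y = 4 * d
  return y

Answer: 1 3 4 6 7 8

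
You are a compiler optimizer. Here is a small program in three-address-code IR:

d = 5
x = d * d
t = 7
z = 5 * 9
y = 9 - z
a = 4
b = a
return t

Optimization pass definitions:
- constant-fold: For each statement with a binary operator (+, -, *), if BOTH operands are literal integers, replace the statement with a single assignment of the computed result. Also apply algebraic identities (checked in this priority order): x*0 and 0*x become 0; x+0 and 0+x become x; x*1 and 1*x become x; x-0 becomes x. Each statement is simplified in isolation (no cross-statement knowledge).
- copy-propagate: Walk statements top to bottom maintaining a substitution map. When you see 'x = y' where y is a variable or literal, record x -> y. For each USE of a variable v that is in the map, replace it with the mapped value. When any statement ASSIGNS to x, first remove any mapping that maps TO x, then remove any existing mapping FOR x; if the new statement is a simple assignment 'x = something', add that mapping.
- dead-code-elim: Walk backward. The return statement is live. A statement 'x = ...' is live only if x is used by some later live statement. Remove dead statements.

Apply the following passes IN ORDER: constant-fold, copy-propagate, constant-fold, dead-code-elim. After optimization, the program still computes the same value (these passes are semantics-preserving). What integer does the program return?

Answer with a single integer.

Answer: 7

Derivation:
Initial IR:
  d = 5
  x = d * d
  t = 7
  z = 5 * 9
  y = 9 - z
  a = 4
  b = a
  return t
After constant-fold (8 stmts):
  d = 5
  x = d * d
  t = 7
  z = 45
  y = 9 - z
  a = 4
  b = a
  return t
After copy-propagate (8 stmts):
  d = 5
  x = 5 * 5
  t = 7
  z = 45
  y = 9 - 45
  a = 4
  b = 4
  return 7
After constant-fold (8 stmts):
  d = 5
  x = 25
  t = 7
  z = 45
  y = -36
  a = 4
  b = 4
  return 7
After dead-code-elim (1 stmts):
  return 7
Evaluate:
  d = 5  =>  d = 5
  x = d * d  =>  x = 25
  t = 7  =>  t = 7
  z = 5 * 9  =>  z = 45
  y = 9 - z  =>  y = -36
  a = 4  =>  a = 4
  b = a  =>  b = 4
  return t = 7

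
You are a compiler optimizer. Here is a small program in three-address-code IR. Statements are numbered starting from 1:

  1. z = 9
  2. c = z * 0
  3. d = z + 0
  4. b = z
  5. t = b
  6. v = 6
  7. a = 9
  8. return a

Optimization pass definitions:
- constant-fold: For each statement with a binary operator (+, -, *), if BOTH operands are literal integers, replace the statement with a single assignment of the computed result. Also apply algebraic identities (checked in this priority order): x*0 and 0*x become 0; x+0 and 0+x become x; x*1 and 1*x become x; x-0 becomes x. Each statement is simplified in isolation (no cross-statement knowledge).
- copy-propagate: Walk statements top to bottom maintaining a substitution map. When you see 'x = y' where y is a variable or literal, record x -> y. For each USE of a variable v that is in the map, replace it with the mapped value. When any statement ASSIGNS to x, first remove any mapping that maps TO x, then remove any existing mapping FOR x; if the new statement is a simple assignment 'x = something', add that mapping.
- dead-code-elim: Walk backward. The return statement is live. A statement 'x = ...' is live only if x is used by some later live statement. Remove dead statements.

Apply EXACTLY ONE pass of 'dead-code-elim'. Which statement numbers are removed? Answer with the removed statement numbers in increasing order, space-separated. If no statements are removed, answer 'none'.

Answer: 1 2 3 4 5 6

Derivation:
Backward liveness scan:
Stmt 1 'z = 9': DEAD (z not in live set [])
Stmt 2 'c = z * 0': DEAD (c not in live set [])
Stmt 3 'd = z + 0': DEAD (d not in live set [])
Stmt 4 'b = z': DEAD (b not in live set [])
Stmt 5 't = b': DEAD (t not in live set [])
Stmt 6 'v = 6': DEAD (v not in live set [])
Stmt 7 'a = 9': KEEP (a is live); live-in = []
Stmt 8 'return a': KEEP (return); live-in = ['a']
Removed statement numbers: [1, 2, 3, 4, 5, 6]
Surviving IR:
  a = 9
  return a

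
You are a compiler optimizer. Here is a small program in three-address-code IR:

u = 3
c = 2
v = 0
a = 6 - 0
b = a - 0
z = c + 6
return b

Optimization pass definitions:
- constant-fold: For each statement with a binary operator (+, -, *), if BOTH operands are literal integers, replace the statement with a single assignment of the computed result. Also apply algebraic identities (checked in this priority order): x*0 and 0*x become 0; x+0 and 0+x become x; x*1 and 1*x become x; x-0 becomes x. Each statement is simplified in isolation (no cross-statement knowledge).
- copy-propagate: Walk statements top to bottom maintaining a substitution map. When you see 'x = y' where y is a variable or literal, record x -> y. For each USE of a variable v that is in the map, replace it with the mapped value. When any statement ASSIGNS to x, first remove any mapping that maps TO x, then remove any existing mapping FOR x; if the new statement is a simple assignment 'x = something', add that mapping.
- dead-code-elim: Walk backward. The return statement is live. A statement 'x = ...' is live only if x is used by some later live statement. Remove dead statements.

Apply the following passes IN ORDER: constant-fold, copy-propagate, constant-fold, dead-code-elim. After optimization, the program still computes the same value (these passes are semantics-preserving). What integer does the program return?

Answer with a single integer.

Initial IR:
  u = 3
  c = 2
  v = 0
  a = 6 - 0
  b = a - 0
  z = c + 6
  return b
After constant-fold (7 stmts):
  u = 3
  c = 2
  v = 0
  a = 6
  b = a
  z = c + 6
  return b
After copy-propagate (7 stmts):
  u = 3
  c = 2
  v = 0
  a = 6
  b = 6
  z = 2 + 6
  return 6
After constant-fold (7 stmts):
  u = 3
  c = 2
  v = 0
  a = 6
  b = 6
  z = 8
  return 6
After dead-code-elim (1 stmts):
  return 6
Evaluate:
  u = 3  =>  u = 3
  c = 2  =>  c = 2
  v = 0  =>  v = 0
  a = 6 - 0  =>  a = 6
  b = a - 0  =>  b = 6
  z = c + 6  =>  z = 8
  return b = 6

Answer: 6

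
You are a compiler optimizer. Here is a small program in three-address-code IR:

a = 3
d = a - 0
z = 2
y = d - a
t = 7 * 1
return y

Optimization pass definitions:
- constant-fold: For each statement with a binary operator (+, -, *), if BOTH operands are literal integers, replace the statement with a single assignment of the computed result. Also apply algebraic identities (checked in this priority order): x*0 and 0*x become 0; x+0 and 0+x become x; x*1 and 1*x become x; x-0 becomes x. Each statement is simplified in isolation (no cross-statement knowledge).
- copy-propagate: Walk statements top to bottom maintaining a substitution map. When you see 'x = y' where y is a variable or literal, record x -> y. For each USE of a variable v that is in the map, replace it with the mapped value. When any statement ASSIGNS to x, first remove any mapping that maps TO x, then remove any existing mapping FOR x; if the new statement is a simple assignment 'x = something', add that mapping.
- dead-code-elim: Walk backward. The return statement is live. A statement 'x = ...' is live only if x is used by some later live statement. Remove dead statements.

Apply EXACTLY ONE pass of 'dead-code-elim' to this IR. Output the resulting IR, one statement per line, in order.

Applying dead-code-elim statement-by-statement:
  [6] return y  -> KEEP (return); live=['y']
  [5] t = 7 * 1  -> DEAD (t not live)
  [4] y = d - a  -> KEEP; live=['a', 'd']
  [3] z = 2  -> DEAD (z not live)
  [2] d = a - 0  -> KEEP; live=['a']
  [1] a = 3  -> KEEP; live=[]
Result (4 stmts):
  a = 3
  d = a - 0
  y = d - a
  return y

Answer: a = 3
d = a - 0
y = d - a
return y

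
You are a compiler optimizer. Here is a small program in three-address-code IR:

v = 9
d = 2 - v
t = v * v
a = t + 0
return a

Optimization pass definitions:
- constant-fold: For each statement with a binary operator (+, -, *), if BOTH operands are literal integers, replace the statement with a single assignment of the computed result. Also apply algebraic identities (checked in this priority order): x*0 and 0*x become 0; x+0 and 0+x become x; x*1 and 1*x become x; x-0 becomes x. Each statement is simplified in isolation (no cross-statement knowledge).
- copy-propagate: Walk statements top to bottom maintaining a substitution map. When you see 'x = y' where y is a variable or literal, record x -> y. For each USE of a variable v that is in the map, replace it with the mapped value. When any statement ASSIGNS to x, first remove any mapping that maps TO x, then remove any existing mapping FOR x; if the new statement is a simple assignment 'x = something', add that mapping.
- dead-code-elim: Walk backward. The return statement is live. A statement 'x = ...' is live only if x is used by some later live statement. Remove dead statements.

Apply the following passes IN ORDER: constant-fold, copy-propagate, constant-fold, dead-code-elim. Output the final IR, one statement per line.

Answer: t = 81
return t

Derivation:
Initial IR:
  v = 9
  d = 2 - v
  t = v * v
  a = t + 0
  return a
After constant-fold (5 stmts):
  v = 9
  d = 2 - v
  t = v * v
  a = t
  return a
After copy-propagate (5 stmts):
  v = 9
  d = 2 - 9
  t = 9 * 9
  a = t
  return t
After constant-fold (5 stmts):
  v = 9
  d = -7
  t = 81
  a = t
  return t
After dead-code-elim (2 stmts):
  t = 81
  return t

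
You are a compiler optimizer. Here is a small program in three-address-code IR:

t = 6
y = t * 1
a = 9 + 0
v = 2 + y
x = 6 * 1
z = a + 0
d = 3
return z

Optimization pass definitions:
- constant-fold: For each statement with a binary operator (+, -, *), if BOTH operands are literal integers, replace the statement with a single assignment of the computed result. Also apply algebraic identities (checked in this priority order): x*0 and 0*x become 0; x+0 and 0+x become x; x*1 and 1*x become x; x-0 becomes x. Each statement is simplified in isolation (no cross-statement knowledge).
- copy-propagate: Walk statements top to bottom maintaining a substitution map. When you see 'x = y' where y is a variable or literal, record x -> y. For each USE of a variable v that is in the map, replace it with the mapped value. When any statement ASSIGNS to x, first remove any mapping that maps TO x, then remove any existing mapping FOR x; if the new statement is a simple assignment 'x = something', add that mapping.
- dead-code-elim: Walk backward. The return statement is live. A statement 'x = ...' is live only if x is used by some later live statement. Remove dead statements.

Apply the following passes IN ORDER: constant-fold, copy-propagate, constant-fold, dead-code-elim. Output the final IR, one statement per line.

Initial IR:
  t = 6
  y = t * 1
  a = 9 + 0
  v = 2 + y
  x = 6 * 1
  z = a + 0
  d = 3
  return z
After constant-fold (8 stmts):
  t = 6
  y = t
  a = 9
  v = 2 + y
  x = 6
  z = a
  d = 3
  return z
After copy-propagate (8 stmts):
  t = 6
  y = 6
  a = 9
  v = 2 + 6
  x = 6
  z = 9
  d = 3
  return 9
After constant-fold (8 stmts):
  t = 6
  y = 6
  a = 9
  v = 8
  x = 6
  z = 9
  d = 3
  return 9
After dead-code-elim (1 stmts):
  return 9

Answer: return 9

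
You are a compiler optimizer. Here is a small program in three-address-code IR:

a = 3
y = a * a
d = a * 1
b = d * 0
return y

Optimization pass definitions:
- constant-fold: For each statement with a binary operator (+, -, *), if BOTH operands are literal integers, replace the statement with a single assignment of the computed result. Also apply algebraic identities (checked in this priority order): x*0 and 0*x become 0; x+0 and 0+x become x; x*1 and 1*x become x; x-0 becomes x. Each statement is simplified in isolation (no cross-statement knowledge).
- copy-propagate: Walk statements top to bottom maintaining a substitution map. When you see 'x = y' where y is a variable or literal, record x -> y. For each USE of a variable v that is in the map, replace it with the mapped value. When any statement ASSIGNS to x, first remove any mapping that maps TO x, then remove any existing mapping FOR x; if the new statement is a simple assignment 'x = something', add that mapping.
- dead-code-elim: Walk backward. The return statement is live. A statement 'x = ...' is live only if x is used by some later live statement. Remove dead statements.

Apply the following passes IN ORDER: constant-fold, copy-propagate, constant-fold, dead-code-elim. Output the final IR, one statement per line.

Answer: y = 9
return y

Derivation:
Initial IR:
  a = 3
  y = a * a
  d = a * 1
  b = d * 0
  return y
After constant-fold (5 stmts):
  a = 3
  y = a * a
  d = a
  b = 0
  return y
After copy-propagate (5 stmts):
  a = 3
  y = 3 * 3
  d = 3
  b = 0
  return y
After constant-fold (5 stmts):
  a = 3
  y = 9
  d = 3
  b = 0
  return y
After dead-code-elim (2 stmts):
  y = 9
  return y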